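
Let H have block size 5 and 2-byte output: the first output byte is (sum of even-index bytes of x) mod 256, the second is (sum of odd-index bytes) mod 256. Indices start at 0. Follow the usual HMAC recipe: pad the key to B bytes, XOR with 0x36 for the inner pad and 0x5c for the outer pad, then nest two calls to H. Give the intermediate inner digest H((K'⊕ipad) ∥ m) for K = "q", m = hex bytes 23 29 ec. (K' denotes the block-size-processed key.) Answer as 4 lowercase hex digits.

Key "q" = 71 is 1 byte ≤ B = 5; zero-pad to 5 bytes: K' = 71 00 00 00 00.
K' ⊕ ipad = 47 36 36 36 36.
Inner input = 47 36 36 36 36 ∥ 23 29 ec.
Inner hash: even-index sum = 220 mod 256 = 220; odd-index sum = 379 mod 256 = 123 → dc 7b.

dc7b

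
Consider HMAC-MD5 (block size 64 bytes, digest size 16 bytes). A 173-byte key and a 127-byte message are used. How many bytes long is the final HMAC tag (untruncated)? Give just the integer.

The tag is one MD5 digest: 16 bytes.

16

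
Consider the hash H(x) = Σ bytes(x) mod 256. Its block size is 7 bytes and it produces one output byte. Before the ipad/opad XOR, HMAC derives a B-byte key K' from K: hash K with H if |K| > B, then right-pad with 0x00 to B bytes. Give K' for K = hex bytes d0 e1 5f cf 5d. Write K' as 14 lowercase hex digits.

Key hex bytes d0 e1 5f cf 5d is 5 bytes ≤ B = 7; zero-pad to 7 bytes: K' = d0 e1 5f cf 5d 00 00.

d0e15fcf5d0000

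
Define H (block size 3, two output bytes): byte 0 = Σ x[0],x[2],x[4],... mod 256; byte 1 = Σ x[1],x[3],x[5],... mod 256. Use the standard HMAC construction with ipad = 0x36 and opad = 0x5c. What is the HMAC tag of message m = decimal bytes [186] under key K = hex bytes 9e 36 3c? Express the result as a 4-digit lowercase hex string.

dc1c

Key hex bytes 9e 36 3c is exactly B = 3 bytes: K' = 9e 36 3c.
K' ⊕ ipad = a8 00 0a.  K' ⊕ opad = c2 6a 60.
Inner input = (K'⊕ipad) ∥ m = a8 00 0a ∥ ba.
Inner hash: even-index sum = 178 mod 256 = 178; odd-index sum = 186 mod 256 = 186 → b2 ba.
Outer input = (K'⊕opad) ∥ inner = c2 6a 60 ∥ b2 ba.
Outer hash (tag): even-index sum = 476 mod 256 = 220; odd-index sum = 284 mod 256 = 28 → dc 1c.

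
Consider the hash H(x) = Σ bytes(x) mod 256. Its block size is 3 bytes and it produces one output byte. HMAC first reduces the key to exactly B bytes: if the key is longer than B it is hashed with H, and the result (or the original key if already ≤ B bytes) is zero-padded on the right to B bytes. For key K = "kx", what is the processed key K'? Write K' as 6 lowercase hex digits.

Key "kx" = 6b 78 is 2 bytes ≤ B = 3; zero-pad to 3 bytes: K' = 6b 78 00.

6b7800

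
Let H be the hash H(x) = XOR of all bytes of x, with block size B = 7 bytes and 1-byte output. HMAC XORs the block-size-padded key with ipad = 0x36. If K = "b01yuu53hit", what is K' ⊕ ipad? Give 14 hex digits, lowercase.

Key "b01yuu53hit" = 62 30 31 79 75 75 35 33 68 69 74 is 11 bytes > B = 7, so hash it first: H(key) = 69, then zero-pad to 7 bytes: K' = 69 00 00 00 00 00 00.
XOR each byte with 0x36: 69⊕36=5f, 00⊕36=36, 00⊕36=36, 00⊕36=36, 00⊕36=36, 00⊕36=36, 00⊕36=36.

5f363636363636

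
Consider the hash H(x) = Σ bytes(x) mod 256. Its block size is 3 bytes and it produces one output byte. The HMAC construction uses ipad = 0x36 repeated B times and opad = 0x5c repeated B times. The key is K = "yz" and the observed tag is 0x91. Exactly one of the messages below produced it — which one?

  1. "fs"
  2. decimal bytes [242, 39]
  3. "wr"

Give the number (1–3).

2

Key "yz" = 79 7a is 2 bytes ≤ B = 3; zero-pad to 3 bytes: K' = 79 7a 00.
K' ⊕ ipad = 4f 4c 36; K' ⊕ opad = 25 26 5c.
m1: inner = H(4f 4c 36 66 73) = aa; tag = H(25 26 5c aa) = 51
m2: inner = H(4f 4c 36 f2 27) = ea; tag = H(25 26 5c ea) = 91 ← matches
m3: inner = H(4f 4c 36 77 72) = ba; tag = H(25 26 5c ba) = 61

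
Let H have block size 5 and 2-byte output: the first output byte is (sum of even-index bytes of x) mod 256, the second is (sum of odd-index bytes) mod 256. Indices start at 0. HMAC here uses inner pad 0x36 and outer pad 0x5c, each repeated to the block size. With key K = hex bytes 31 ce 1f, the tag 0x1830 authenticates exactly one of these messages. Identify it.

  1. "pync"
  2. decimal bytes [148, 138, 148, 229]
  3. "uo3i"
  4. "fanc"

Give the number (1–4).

Key hex bytes 31 ce 1f is 3 bytes ≤ B = 5; zero-pad to 5 bytes: K' = 31 ce 1f 00 00.
K' ⊕ ipad = 07 f8 29 36 36; K' ⊕ opad = 6d 92 43 5c 5c.
m1: inner = H(07 f8 29 36 36 70 79 6e 63) = 42 0c; tag = H(6d 92 43 5c 5c 42 0c) = 1830 ← matches
m2: inner = H(07 f8 29 36 36 94 8a 94 e5) = d5 56; tag = H(6d 92 43 5c 5c d5 56) = 62c3
m3: inner = H(07 f8 29 36 36 75 6f 33 69) = 3e d6; tag = H(6d 92 43 5c 5c 3e d6) = e22c
m4: inner = H(07 f8 29 36 36 66 61 6e 63) = 2a 02; tag = H(6d 92 43 5c 5c 2a 02) = 0e18

1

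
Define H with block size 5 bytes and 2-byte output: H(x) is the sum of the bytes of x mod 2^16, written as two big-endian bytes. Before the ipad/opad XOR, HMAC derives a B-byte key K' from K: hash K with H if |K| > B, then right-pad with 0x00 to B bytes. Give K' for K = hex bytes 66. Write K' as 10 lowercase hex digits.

Key hex bytes 66 is 1 byte ≤ B = 5; zero-pad to 5 bytes: K' = 66 00 00 00 00.

6600000000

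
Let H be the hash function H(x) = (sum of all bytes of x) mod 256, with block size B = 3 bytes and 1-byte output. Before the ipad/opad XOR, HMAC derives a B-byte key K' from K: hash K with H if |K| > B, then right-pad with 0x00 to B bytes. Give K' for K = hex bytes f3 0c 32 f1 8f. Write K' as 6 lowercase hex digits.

b10000

|K| = 5 > B = 3, so first hash the key.
H(K): sum = 243+12+50+241+143 = 689; mod 256 = 177 → b1.
Zero-pad H(K) = b1 to 3 bytes: K' = b1 00 00.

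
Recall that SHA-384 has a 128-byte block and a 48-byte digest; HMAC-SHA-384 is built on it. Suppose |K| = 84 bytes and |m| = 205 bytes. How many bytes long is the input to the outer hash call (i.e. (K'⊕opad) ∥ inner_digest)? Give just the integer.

176

Key is 84 ≤ 128 bytes, zero-padded: |K'| = 128.
Outer input = (K'⊕opad) ∥ H(inner) → 128 + 48 = 176 bytes.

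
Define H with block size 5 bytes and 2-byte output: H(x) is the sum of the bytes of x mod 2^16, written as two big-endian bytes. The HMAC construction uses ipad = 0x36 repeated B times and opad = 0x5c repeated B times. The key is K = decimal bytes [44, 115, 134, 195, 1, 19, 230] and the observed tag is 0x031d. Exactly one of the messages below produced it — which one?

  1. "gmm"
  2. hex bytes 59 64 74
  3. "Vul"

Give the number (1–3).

Key decimal bytes [44, 115, 134, 195, 1, 19, 230] = 2c 73 86 c3 01 13 e6 is 7 bytes > B = 5, so hash it first: H(key) = 02 e2, then zero-pad to 5 bytes: K' = 02 e2 00 00 00.
K' ⊕ ipad = 34 d4 36 36 36; K' ⊕ opad = 5e be 5c 5c 5c.
m1: inner = H(34 d4 36 36 36 67 6d 6d) = 02 eb; tag = H(5e be 5c 5c 5c 02 eb) = 031d ← matches
m2: inner = H(34 d4 36 36 36 59 64 74) = 02 db; tag = H(5e be 5c 5c 5c 02 db) = 030d
m3: inner = H(34 d4 36 36 36 56 75 6c) = 02 e1; tag = H(5e be 5c 5c 5c 02 e1) = 0313

1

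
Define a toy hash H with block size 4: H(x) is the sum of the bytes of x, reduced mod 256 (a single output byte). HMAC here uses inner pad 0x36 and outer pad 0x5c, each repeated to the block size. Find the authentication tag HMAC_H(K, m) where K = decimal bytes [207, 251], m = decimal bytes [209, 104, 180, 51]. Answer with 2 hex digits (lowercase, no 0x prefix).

Key decimal bytes [207, 251] = cf fb is 2 bytes ≤ B = 4; zero-pad to 4 bytes: K' = cf fb 00 00.
K' ⊕ ipad = f9 cd 36 36.  K' ⊕ opad = 93 a7 5c 5c.
Inner input = (K'⊕ipad) ∥ m = f9 cd 36 36 ∥ d1 68 b4 33.
Inner hash: sum = 249+205+54+54+209+104+180+51 = 1106; mod 256 = 82 → 52.
Outer input = (K'⊕opad) ∥ inner = 93 a7 5c 5c ∥ 52.
Outer hash (tag): sum = 147+167+92+92+82 = 580; mod 256 = 68 → 44.

44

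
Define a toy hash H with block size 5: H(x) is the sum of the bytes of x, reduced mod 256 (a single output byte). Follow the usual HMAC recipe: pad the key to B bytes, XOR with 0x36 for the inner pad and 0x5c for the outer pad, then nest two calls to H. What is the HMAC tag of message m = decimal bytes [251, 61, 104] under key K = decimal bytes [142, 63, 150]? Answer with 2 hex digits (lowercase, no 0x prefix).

24

Key decimal bytes [142, 63, 150] = 8e 3f 96 is 3 bytes ≤ B = 5; zero-pad to 5 bytes: K' = 8e 3f 96 00 00.
K' ⊕ ipad = b8 09 a0 36 36.  K' ⊕ opad = d2 63 ca 5c 5c.
Inner input = (K'⊕ipad) ∥ m = b8 09 a0 36 36 ∥ fb 3d 68.
Inner hash: sum = 184+9+160+54+54+251+61+104 = 877; mod 256 = 109 → 6d.
Outer input = (K'⊕opad) ∥ inner = d2 63 ca 5c 5c ∥ 6d.
Outer hash (tag): sum = 210+99+202+92+92+109 = 804; mod 256 = 36 → 24.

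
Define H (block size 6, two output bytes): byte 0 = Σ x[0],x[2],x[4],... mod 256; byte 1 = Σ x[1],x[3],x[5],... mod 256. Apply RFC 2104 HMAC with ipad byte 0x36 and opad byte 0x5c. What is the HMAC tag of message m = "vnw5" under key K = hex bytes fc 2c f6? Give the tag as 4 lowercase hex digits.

Key hex bytes fc 2c f6 is 3 bytes ≤ B = 6; zero-pad to 6 bytes: K' = fc 2c f6 00 00 00.
K' ⊕ ipad = ca 1a c0 36 36 36.  K' ⊕ opad = a0 70 aa 5c 5c 5c.
Inner input = (K'⊕ipad) ∥ m = ca 1a c0 36 36 36 ∥ 76 6e 77 35.
Inner hash: even-index sum = 685 mod 256 = 173; odd-index sum = 297 mod 256 = 41 → ad 29.
Outer input = (K'⊕opad) ∥ inner = a0 70 aa 5c 5c 5c ∥ ad 29.
Outer hash (tag): even-index sum = 595 mod 256 = 83; odd-index sum = 337 mod 256 = 81 → 53 51.

5351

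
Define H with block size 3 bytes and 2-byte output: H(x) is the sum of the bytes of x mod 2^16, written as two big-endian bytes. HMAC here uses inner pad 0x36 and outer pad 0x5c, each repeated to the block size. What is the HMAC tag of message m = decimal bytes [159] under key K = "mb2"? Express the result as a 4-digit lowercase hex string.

0130

Key "mb2" = 6d 62 32 is exactly B = 3 bytes: K' = 6d 62 32.
K' ⊕ ipad = 5b 54 04.  K' ⊕ opad = 31 3e 6e.
Inner input = (K'⊕ipad) ∥ m = 5b 54 04 ∥ 9f.
Inner hash: sum = 91+84+4+159 = 338 → 01 52.
Outer input = (K'⊕opad) ∥ inner = 31 3e 6e ∥ 01 52.
Outer hash (tag): sum = 49+62+110+1+82 = 304 → 01 30.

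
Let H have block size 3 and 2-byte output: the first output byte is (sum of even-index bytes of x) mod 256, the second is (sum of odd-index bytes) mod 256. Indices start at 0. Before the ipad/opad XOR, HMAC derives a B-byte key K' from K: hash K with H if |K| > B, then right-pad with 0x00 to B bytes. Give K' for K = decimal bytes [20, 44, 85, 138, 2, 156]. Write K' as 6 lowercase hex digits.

|K| = 6 > B = 3, so first hash the key.
H(K): even-index sum = 107 mod 256 = 107; odd-index sum = 338 mod 256 = 82 → 6b 52.
Zero-pad H(K) = 6b 52 to 3 bytes: K' = 6b 52 00.

6b5200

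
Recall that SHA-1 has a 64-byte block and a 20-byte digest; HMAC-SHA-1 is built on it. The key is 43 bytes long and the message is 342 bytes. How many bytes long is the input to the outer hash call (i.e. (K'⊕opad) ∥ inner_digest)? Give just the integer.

Key is 43 ≤ 64 bytes, zero-padded: |K'| = 64.
Outer input = (K'⊕opad) ∥ H(inner) → 64 + 20 = 84 bytes.

84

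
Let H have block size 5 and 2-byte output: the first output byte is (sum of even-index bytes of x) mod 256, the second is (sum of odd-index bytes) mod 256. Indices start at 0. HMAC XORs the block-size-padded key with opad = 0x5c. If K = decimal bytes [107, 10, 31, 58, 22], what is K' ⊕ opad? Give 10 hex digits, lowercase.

375643664a

Key decimal bytes [107, 10, 31, 58, 22] = 6b 0a 1f 3a 16 is exactly B = 5 bytes: K' = 6b 0a 1f 3a 16.
XOR each byte with 0x5c: 6b⊕5c=37, 0a⊕5c=56, 1f⊕5c=43, 3a⊕5c=66, 16⊕5c=4a.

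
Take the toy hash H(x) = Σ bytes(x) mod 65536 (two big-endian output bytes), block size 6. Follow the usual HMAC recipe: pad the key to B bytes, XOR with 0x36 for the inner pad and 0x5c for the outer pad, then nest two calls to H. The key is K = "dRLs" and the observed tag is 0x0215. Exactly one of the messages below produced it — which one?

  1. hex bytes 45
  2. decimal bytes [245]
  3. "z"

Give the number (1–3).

2

Key "dRLs" = 64 52 4c 73 is 4 bytes ≤ B = 6; zero-pad to 6 bytes: K' = 64 52 4c 73 00 00.
K' ⊕ ipad = 52 64 7a 45 36 36; K' ⊕ opad = 38 0e 10 2f 5c 5c.
m1: inner = H(52 64 7a 45 36 36 45) = 02 26; tag = H(38 0e 10 2f 5c 5c 02 26) = 0165
m2: inner = H(52 64 7a 45 36 36 f5) = 02 d6; tag = H(38 0e 10 2f 5c 5c 02 d6) = 0215 ← matches
m3: inner = H(52 64 7a 45 36 36 7a) = 02 5b; tag = H(38 0e 10 2f 5c 5c 02 5b) = 019a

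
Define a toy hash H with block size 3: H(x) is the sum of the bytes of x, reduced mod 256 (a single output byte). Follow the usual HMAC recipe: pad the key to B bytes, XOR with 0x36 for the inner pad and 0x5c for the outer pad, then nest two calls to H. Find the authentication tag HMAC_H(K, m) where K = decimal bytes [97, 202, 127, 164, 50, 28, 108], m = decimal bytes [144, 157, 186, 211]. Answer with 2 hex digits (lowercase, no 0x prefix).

Key decimal bytes [97, 202, 127, 164, 50, 28, 108] = 61 ca 7f a4 32 1c 6c is 7 bytes > B = 3, so hash it first: H(key) = 08, then zero-pad to 3 bytes: K' = 08 00 00.
K' ⊕ ipad = 3e 36 36.  K' ⊕ opad = 54 5c 5c.
Inner input = (K'⊕ipad) ∥ m = 3e 36 36 ∥ 90 9d ba d3.
Inner hash: sum = 62+54+54+144+157+186+211 = 868; mod 256 = 100 → 64.
Outer input = (K'⊕opad) ∥ inner = 54 5c 5c ∥ 64.
Outer hash (tag): sum = 84+92+92+100 = 368; mod 256 = 112 → 70.

70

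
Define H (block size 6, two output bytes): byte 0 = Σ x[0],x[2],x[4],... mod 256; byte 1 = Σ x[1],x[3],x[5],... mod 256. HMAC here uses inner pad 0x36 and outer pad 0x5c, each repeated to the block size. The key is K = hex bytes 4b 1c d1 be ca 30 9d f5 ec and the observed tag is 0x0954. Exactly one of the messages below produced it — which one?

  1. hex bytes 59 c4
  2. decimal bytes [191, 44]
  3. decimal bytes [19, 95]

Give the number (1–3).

Key hex bytes 4b 1c d1 be ca 30 9d f5 ec is 9 bytes > B = 6, so hash it first: H(key) = 6f ff, then zero-pad to 6 bytes: K' = 6f ff 00 00 00 00.
K' ⊕ ipad = 59 c9 36 36 36 36; K' ⊕ opad = 33 a3 5c 5c 5c 5c.
m1: inner = H(59 c9 36 36 36 36 59 c4) = 1e f9; tag = H(33 a3 5c 5c 5c 5c 1e f9) = 0954 ← matches
m2: inner = H(59 c9 36 36 36 36 bf 2c) = 84 61; tag = H(33 a3 5c 5c 5c 5c 84 61) = 6fbc
m3: inner = H(59 c9 36 36 36 36 13 5f) = d8 94; tag = H(33 a3 5c 5c 5c 5c d8 94) = c3ef

1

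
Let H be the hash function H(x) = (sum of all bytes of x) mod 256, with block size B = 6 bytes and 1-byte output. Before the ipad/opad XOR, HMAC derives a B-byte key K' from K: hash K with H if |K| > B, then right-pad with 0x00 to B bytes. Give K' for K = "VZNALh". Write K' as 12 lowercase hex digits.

565a4e414c68

Key "VZNALh" = 56 5a 4e 41 4c 68 is exactly B = 6 bytes: K' = 56 5a 4e 41 4c 68.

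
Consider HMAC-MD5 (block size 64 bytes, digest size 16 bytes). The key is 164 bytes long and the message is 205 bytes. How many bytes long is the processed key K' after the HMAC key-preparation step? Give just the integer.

Key is 164 > 64 bytes, so it is hashed to 16 bytes then zero-padded to 64: |K'| = 64.

64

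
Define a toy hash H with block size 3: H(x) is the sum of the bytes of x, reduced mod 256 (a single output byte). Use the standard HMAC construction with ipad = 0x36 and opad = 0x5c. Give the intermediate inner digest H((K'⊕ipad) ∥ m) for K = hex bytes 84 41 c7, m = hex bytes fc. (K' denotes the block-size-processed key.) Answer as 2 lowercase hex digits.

Key hex bytes 84 41 c7 is exactly B = 3 bytes: K' = 84 41 c7.
K' ⊕ ipad = b2 77 f1.
Inner input = b2 77 f1 ∥ fc.
Inner hash: sum = 178+119+241+252 = 790; mod 256 = 22 → 16.

16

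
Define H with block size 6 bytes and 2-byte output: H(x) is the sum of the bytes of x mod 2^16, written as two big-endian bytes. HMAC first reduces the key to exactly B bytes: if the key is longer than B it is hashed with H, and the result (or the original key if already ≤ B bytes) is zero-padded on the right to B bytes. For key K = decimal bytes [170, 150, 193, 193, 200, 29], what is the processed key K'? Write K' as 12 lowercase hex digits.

Key decimal bytes [170, 150, 193, 193, 200, 29] = aa 96 c1 c1 c8 1d is exactly B = 6 bytes: K' = aa 96 c1 c1 c8 1d.

aa96c1c1c81d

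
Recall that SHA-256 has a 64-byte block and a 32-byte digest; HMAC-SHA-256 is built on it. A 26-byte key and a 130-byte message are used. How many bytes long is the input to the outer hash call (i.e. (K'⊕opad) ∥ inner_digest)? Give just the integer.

Key is 26 ≤ 64 bytes, zero-padded: |K'| = 64.
Outer input = (K'⊕opad) ∥ H(inner) → 64 + 32 = 96 bytes.

96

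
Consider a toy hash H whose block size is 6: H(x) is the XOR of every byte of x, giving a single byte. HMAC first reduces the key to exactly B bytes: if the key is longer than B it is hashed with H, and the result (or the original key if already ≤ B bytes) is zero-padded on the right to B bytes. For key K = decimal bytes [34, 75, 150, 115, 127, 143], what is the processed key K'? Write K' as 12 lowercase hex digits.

224b96737f8f

Key decimal bytes [34, 75, 150, 115, 127, 143] = 22 4b 96 73 7f 8f is exactly B = 6 bytes: K' = 22 4b 96 73 7f 8f.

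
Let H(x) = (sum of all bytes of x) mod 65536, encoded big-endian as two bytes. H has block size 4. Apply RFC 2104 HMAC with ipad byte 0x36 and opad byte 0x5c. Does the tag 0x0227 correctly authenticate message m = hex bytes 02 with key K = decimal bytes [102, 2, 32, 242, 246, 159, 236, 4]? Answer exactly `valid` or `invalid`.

Key decimal bytes [102, 2, 32, 242, 246, 159, 236, 4] = 66 02 20 f2 f6 9f ec 04 is 8 bytes > B = 4, so hash it first: H(key) = 03 ff, then zero-pad to 4 bytes: K' = 03 ff 00 00.
K' ⊕ ipad = 35 c9 36 36; K' ⊕ opad = 5f a3 5c 5c.
Inner hash: sum = 53+201+54+54+2 = 364 → 01 6c.
Outer hash (recomputed tag): sum = 95+163+92+92+1+108 = 551 → 02 27.
Recomputed tag = 0227; claimed = 0227 → match.

valid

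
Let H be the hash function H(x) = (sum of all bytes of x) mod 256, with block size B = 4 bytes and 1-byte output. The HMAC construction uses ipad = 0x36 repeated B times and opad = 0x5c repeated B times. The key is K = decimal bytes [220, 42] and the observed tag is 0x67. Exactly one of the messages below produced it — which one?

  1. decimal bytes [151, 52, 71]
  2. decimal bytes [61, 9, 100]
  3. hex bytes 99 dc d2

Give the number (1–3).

Key decimal bytes [220, 42] = dc 2a is 2 bytes ≤ B = 4; zero-pad to 4 bytes: K' = dc 2a 00 00.
K' ⊕ ipad = ea 1c 36 36; K' ⊕ opad = 80 76 5c 5c.
m1: inner = H(ea 1c 36 36 97 34 47) = 84; tag = H(80 76 5c 5c 84) = 32
m2: inner = H(ea 1c 36 36 3d 09 64) = 1c; tag = H(80 76 5c 5c 1c) = ca
m3: inner = H(ea 1c 36 36 99 dc d2) = b9; tag = H(80 76 5c 5c b9) = 67 ← matches

3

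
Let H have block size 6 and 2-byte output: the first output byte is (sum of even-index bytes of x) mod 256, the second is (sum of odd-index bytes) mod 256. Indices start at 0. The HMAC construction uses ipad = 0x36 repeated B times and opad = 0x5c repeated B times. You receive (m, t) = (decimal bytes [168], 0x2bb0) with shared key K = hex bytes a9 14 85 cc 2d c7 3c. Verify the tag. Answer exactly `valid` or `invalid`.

Key hex bytes a9 14 85 cc 2d c7 3c is 7 bytes > B = 6, so hash it first: H(key) = 97 a7, then zero-pad to 6 bytes: K' = 97 a7 00 00 00 00.
K' ⊕ ipad = a1 91 36 36 36 36; K' ⊕ opad = cb fb 5c 5c 5c 5c.
Inner hash: even-index sum = 437 mod 256 = 181; odd-index sum = 253 mod 256 = 253 → b5 fd.
Outer hash (recomputed tag): even-index sum = 568 mod 256 = 56; odd-index sum = 688 mod 256 = 176 → 38 b0.
Recomputed tag = 38b0; claimed = 2bb0 → mismatch.

invalid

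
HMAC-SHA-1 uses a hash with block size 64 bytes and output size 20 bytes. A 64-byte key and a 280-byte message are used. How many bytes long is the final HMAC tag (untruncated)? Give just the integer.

20

The tag is one SHA-1 digest: 20 bytes.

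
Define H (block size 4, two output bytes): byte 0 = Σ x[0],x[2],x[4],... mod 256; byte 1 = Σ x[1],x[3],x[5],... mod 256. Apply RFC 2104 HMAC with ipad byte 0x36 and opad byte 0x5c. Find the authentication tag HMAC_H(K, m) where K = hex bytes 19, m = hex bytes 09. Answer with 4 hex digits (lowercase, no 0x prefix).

Key hex bytes 19 is 1 byte ≤ B = 4; zero-pad to 4 bytes: K' = 19 00 00 00.
K' ⊕ ipad = 2f 36 36 36.  K' ⊕ opad = 45 5c 5c 5c.
Inner input = (K'⊕ipad) ∥ m = 2f 36 36 36 ∥ 09.
Inner hash: even-index sum = 110 mod 256 = 110; odd-index sum = 108 mod 256 = 108 → 6e 6c.
Outer input = (K'⊕opad) ∥ inner = 45 5c 5c 5c ∥ 6e 6c.
Outer hash (tag): even-index sum = 271 mod 256 = 15; odd-index sum = 292 mod 256 = 36 → 0f 24.

0f24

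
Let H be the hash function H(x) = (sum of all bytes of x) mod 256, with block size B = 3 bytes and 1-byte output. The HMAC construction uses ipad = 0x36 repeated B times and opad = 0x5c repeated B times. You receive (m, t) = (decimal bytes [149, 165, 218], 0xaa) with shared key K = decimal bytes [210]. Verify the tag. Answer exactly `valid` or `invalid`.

valid

Key decimal bytes [210] = d2 is 1 byte ≤ B = 3; zero-pad to 3 bytes: K' = d2 00 00.
K' ⊕ ipad = e4 36 36; K' ⊕ opad = 8e 5c 5c.
Inner hash: sum = 228+54+54+149+165+218 = 868; mod 256 = 100 → 64.
Outer hash (recomputed tag): sum = 142+92+92+100 = 426; mod 256 = 170 → aa.
Recomputed tag = aa; claimed = aa → match.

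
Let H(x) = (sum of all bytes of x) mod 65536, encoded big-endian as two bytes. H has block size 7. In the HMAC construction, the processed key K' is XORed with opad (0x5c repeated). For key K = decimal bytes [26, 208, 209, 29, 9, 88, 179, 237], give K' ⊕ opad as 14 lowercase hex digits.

5f855c5c5c5c5c

Key decimal bytes [26, 208, 209, 29, 9, 88, 179, 237] = 1a d0 d1 1d 09 58 b3 ed is 8 bytes > B = 7, so hash it first: H(key) = 03 d9, then zero-pad to 7 bytes: K' = 03 d9 00 00 00 00 00.
XOR each byte with 0x5c: 03⊕5c=5f, d9⊕5c=85, 00⊕5c=5c, 00⊕5c=5c, 00⊕5c=5c, 00⊕5c=5c, 00⊕5c=5c.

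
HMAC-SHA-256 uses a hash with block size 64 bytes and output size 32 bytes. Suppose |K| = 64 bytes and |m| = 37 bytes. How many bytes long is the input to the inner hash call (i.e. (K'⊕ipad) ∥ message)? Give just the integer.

101

Key is 64 ≤ 64 bytes, zero-padded: |K'| = 64.
Inner input = (K'⊕ipad) ∥ m → 64 + 37 = 101 bytes.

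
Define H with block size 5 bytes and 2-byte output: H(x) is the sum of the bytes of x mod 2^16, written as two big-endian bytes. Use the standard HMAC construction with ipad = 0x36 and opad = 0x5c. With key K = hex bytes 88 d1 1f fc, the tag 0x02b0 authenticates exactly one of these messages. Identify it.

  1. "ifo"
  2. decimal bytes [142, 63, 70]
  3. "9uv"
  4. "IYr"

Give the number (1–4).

Key hex bytes 88 d1 1f fc is 4 bytes ≤ B = 5; zero-pad to 5 bytes: K' = 88 d1 1f fc 00.
K' ⊕ ipad = be e7 29 ca 36; K' ⊕ opad = d4 8d 43 a0 5c.
m1: inner = H(be e7 29 ca 36 69 66 6f) = 04 0c; tag = H(d4 8d 43 a0 5c 04 0c) = 02b0 ← matches
m2: inner = H(be e7 29 ca 36 8e 3f 46) = 03 e1; tag = H(d4 8d 43 a0 5c 03 e1) = 0384
m3: inner = H(be e7 29 ca 36 39 75 76) = 03 f2; tag = H(d4 8d 43 a0 5c 03 f2) = 0395
m4: inner = H(be e7 29 ca 36 49 59 72) = 03 e2; tag = H(d4 8d 43 a0 5c 03 e2) = 0385

1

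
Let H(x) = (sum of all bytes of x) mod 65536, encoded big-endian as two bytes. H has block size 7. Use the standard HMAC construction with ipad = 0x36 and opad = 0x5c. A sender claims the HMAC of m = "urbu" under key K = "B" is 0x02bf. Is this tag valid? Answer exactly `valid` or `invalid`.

valid

Key "B" = 42 is 1 byte ≤ B = 7; zero-pad to 7 bytes: K' = 42 00 00 00 00 00 00.
K' ⊕ ipad = 74 36 36 36 36 36 36; K' ⊕ opad = 1e 5c 5c 5c 5c 5c 5c.
Inner hash: sum = 116+54+54+54+54+54+54+117+114+98+117 = 886 → 03 76.
Outer hash (recomputed tag): sum = 30+92+92+92+92+92+92+3+118 = 703 → 02 bf.
Recomputed tag = 02bf; claimed = 02bf → match.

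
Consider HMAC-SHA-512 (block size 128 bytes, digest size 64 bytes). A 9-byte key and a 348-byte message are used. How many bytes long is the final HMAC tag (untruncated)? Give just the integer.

64

The tag is one SHA-512 digest: 64 bytes.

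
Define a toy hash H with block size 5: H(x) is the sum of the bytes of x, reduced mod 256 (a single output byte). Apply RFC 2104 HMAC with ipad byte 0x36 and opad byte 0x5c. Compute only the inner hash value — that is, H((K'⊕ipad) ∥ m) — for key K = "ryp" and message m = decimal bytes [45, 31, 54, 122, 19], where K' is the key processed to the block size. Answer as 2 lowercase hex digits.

54

Key "ryp" = 72 79 70 is 3 bytes ≤ B = 5; zero-pad to 5 bytes: K' = 72 79 70 00 00.
K' ⊕ ipad = 44 4f 46 36 36.
Inner input = 44 4f 46 36 36 ∥ 2d 1f 36 7a 13.
Inner hash: sum = 68+79+70+54+54+45+31+54+122+19 = 596; mod 256 = 84 → 54.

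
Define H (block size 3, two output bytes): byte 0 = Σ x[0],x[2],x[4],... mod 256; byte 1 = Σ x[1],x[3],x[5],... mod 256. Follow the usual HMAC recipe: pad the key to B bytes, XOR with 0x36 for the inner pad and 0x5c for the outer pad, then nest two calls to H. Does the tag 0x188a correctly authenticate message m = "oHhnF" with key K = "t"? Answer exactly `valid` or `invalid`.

Key "t" = 74 is 1 byte ≤ B = 3; zero-pad to 3 bytes: K' = 74 00 00.
K' ⊕ ipad = 42 36 36; K' ⊕ opad = 28 5c 5c.
Inner hash: even-index sum = 302 mod 256 = 46; odd-index sum = 339 mod 256 = 83 → 2e 53.
Outer hash (recomputed tag): even-index sum = 215 mod 256 = 215; odd-index sum = 138 mod 256 = 138 → d7 8a.
Recomputed tag = d78a; claimed = 188a → mismatch.

invalid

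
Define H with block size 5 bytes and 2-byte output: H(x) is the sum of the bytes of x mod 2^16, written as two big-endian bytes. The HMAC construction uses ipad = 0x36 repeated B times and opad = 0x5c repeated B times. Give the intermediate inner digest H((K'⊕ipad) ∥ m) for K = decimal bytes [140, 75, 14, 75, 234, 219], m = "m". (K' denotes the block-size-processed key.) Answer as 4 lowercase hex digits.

0206

Key decimal bytes [140, 75, 14, 75, 234, 219] = 8c 4b 0e 4b ea db is 6 bytes > B = 5, so hash it first: H(key) = 02 f5, then zero-pad to 5 bytes: K' = 02 f5 00 00 00.
K' ⊕ ipad = 34 c3 36 36 36.
Inner input = 34 c3 36 36 36 ∥ 6d.
Inner hash: sum = 52+195+54+54+54+109 = 518 → 02 06.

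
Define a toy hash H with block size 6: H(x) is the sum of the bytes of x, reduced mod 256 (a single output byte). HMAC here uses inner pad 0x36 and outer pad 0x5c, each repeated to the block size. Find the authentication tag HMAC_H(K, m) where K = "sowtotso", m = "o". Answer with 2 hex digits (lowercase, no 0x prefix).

bb

Key "sowtotso" = 73 6f 77 74 6f 74 73 6f is 8 bytes > B = 6, so hash it first: H(key) = 92, then zero-pad to 6 bytes: K' = 92 00 00 00 00 00.
K' ⊕ ipad = a4 36 36 36 36 36.  K' ⊕ opad = ce 5c 5c 5c 5c 5c.
Inner input = (K'⊕ipad) ∥ m = a4 36 36 36 36 36 ∥ 6f.
Inner hash: sum = 164+54+54+54+54+54+111 = 545; mod 256 = 33 → 21.
Outer input = (K'⊕opad) ∥ inner = ce 5c 5c 5c 5c 5c ∥ 21.
Outer hash (tag): sum = 206+92+92+92+92+92+33 = 699; mod 256 = 187 → bb.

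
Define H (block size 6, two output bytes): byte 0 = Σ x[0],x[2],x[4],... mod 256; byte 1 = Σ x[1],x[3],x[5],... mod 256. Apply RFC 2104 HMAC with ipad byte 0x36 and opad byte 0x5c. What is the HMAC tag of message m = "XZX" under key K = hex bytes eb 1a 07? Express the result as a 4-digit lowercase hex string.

Key hex bytes eb 1a 07 is 3 bytes ≤ B = 6; zero-pad to 6 bytes: K' = eb 1a 07 00 00 00.
K' ⊕ ipad = dd 2c 31 36 36 36.  K' ⊕ opad = b7 46 5b 5c 5c 5c.
Inner input = (K'⊕ipad) ∥ m = dd 2c 31 36 36 36 ∥ 58 5a 58.
Inner hash: even-index sum = 500 mod 256 = 244; odd-index sum = 242 mod 256 = 242 → f4 f2.
Outer input = (K'⊕opad) ∥ inner = b7 46 5b 5c 5c 5c ∥ f4 f2.
Outer hash (tag): even-index sum = 610 mod 256 = 98; odd-index sum = 496 mod 256 = 240 → 62 f0.

62f0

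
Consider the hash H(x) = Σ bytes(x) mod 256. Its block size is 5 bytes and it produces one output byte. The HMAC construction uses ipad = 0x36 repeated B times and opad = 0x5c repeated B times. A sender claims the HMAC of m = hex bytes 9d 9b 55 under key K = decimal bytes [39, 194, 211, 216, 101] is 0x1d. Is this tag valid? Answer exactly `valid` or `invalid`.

valid

Key decimal bytes [39, 194, 211, 216, 101] = 27 c2 d3 d8 65 is exactly B = 5 bytes: K' = 27 c2 d3 d8 65.
K' ⊕ ipad = 11 f4 e5 ee 53; K' ⊕ opad = 7b 9e 8f 84 39.
Inner hash: sum = 17+244+229+238+83+157+155+85 = 1208; mod 256 = 184 → b8.
Outer hash (recomputed tag): sum = 123+158+143+132+57+184 = 797; mod 256 = 29 → 1d.
Recomputed tag = 1d; claimed = 1d → match.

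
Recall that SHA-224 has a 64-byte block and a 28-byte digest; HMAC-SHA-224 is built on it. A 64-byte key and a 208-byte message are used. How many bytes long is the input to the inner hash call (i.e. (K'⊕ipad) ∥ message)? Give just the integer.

272

Key is 64 ≤ 64 bytes, zero-padded: |K'| = 64.
Inner input = (K'⊕ipad) ∥ m → 64 + 208 = 272 bytes.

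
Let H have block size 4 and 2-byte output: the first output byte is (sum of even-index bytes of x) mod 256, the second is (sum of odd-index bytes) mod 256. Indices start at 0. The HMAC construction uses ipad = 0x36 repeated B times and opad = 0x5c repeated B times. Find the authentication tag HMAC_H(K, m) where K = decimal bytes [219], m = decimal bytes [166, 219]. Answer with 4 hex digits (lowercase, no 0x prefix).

acff

Key decimal bytes [219] = db is 1 byte ≤ B = 4; zero-pad to 4 bytes: K' = db 00 00 00.
K' ⊕ ipad = ed 36 36 36.  K' ⊕ opad = 87 5c 5c 5c.
Inner input = (K'⊕ipad) ∥ m = ed 36 36 36 ∥ a6 db.
Inner hash: even-index sum = 457 mod 256 = 201; odd-index sum = 327 mod 256 = 71 → c9 47.
Outer input = (K'⊕opad) ∥ inner = 87 5c 5c 5c ∥ c9 47.
Outer hash (tag): even-index sum = 428 mod 256 = 172; odd-index sum = 255 mod 256 = 255 → ac ff.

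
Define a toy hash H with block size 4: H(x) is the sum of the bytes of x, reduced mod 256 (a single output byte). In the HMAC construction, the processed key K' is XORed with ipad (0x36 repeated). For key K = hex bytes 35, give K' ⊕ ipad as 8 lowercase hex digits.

03363636

Key hex bytes 35 is 1 byte ≤ B = 4; zero-pad to 4 bytes: K' = 35 00 00 00.
XOR each byte with 0x36: 35⊕36=03, 00⊕36=36, 00⊕36=36, 00⊕36=36.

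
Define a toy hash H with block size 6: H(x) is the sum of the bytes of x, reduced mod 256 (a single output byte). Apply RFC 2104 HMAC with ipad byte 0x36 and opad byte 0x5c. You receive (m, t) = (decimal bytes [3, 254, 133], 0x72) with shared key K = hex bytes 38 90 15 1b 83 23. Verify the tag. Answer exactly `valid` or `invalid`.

valid

Key hex bytes 38 90 15 1b 83 23 is exactly B = 6 bytes: K' = 38 90 15 1b 83 23.
K' ⊕ ipad = 0e a6 23 2d b5 15; K' ⊕ opad = 64 cc 49 47 df 7f.
Inner hash: sum = 14+166+35+45+181+21+3+254+133 = 852; mod 256 = 84 → 54.
Outer hash (recomputed tag): sum = 100+204+73+71+223+127+84 = 882; mod 256 = 114 → 72.
Recomputed tag = 72; claimed = 72 → match.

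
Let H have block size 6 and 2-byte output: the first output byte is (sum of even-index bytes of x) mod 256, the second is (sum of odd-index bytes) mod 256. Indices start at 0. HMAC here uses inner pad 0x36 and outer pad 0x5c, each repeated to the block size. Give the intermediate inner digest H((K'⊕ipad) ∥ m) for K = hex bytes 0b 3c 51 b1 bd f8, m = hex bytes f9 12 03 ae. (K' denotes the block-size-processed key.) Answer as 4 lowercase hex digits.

Key hex bytes 0b 3c 51 b1 bd f8 is exactly B = 6 bytes: K' = 0b 3c 51 b1 bd f8.
K' ⊕ ipad = 3d 0a 67 87 8b ce.
Inner input = 3d 0a 67 87 8b ce ∥ f9 12 03 ae.
Inner hash: even-index sum = 555 mod 256 = 43; odd-index sum = 543 mod 256 = 31 → 2b 1f.

2b1f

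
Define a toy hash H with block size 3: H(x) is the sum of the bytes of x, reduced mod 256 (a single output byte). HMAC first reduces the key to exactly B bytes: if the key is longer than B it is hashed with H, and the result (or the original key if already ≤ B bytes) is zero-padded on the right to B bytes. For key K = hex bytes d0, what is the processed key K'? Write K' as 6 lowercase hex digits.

Key hex bytes d0 is 1 byte ≤ B = 3; zero-pad to 3 bytes: K' = d0 00 00.

d00000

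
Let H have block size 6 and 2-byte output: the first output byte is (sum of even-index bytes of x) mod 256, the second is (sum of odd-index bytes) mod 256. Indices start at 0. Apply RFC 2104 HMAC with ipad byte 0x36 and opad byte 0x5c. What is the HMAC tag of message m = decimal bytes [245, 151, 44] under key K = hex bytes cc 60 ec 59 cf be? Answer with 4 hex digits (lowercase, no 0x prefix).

Key hex bytes cc 60 ec 59 cf be is exactly B = 6 bytes: K' = cc 60 ec 59 cf be.
K' ⊕ ipad = fa 56 da 6f f9 88.  K' ⊕ opad = 90 3c b0 05 93 e2.
Inner input = (K'⊕ipad) ∥ m = fa 56 da 6f f9 88 ∥ f5 97 2c.
Inner hash: even-index sum = 1006 mod 256 = 238; odd-index sum = 484 mod 256 = 228 → ee e4.
Outer input = (K'⊕opad) ∥ inner = 90 3c b0 05 93 e2 ∥ ee e4.
Outer hash (tag): even-index sum = 705 mod 256 = 193; odd-index sum = 519 mod 256 = 7 → c1 07.

c107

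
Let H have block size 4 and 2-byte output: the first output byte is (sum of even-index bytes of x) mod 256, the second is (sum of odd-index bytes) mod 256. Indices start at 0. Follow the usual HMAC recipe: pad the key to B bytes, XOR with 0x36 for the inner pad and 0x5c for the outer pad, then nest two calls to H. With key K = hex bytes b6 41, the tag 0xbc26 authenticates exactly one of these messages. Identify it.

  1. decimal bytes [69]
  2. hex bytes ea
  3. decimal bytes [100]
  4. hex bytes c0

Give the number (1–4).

Key hex bytes b6 41 is 2 bytes ≤ B = 4; zero-pad to 4 bytes: K' = b6 41 00 00.
K' ⊕ ipad = 80 77 36 36; K' ⊕ opad = ea 1d 5c 5c.
m1: inner = H(80 77 36 36 45) = fb ad; tag = H(ea 1d 5c 5c fb ad) = 4126
m2: inner = H(80 77 36 36 ea) = a0 ad; tag = H(ea 1d 5c 5c a0 ad) = e626
m3: inner = H(80 77 36 36 64) = 1a ad; tag = H(ea 1d 5c 5c 1a ad) = 6026
m4: inner = H(80 77 36 36 c0) = 76 ad; tag = H(ea 1d 5c 5c 76 ad) = bc26 ← matches

4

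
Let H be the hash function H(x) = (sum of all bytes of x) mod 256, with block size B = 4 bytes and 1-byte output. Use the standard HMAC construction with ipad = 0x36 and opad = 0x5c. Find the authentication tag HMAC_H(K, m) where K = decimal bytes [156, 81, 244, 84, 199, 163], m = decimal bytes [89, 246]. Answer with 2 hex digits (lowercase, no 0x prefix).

71

Key decimal bytes [156, 81, 244, 84, 199, 163] = 9c 51 f4 54 c7 a3 is 6 bytes > B = 4, so hash it first: H(key) = 9f, then zero-pad to 4 bytes: K' = 9f 00 00 00.
K' ⊕ ipad = a9 36 36 36.  K' ⊕ opad = c3 5c 5c 5c.
Inner input = (K'⊕ipad) ∥ m = a9 36 36 36 ∥ 59 f6.
Inner hash: sum = 169+54+54+54+89+246 = 666; mod 256 = 154 → 9a.
Outer input = (K'⊕opad) ∥ inner = c3 5c 5c 5c ∥ 9a.
Outer hash (tag): sum = 195+92+92+92+154 = 625; mod 256 = 113 → 71.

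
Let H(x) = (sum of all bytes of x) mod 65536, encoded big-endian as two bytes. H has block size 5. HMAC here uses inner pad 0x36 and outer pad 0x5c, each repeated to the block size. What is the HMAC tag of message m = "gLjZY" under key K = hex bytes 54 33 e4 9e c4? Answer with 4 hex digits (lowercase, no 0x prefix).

Key hex bytes 54 33 e4 9e c4 is exactly B = 5 bytes: K' = 54 33 e4 9e c4.
K' ⊕ ipad = 62 05 d2 a8 f2.  K' ⊕ opad = 08 6f b8 c2 98.
Inner input = (K'⊕ipad) ∥ m = 62 05 d2 a8 f2 ∥ 67 4c 6a 5a 59.
Inner hash: sum = 98+5+210+168+242+103+76+106+90+89 = 1187 → 04 a3.
Outer input = (K'⊕opad) ∥ inner = 08 6f b8 c2 98 ∥ 04 a3.
Outer hash (tag): sum = 8+111+184+194+152+4+163 = 816 → 03 30.

0330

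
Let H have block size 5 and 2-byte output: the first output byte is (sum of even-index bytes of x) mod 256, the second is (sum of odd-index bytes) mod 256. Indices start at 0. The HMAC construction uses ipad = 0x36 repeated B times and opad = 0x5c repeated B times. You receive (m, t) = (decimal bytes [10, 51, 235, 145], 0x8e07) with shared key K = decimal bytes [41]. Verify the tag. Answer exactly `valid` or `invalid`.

Key decimal bytes [41] = 29 is 1 byte ≤ B = 5; zero-pad to 5 bytes: K' = 29 00 00 00 00.
K' ⊕ ipad = 1f 36 36 36 36; K' ⊕ opad = 75 5c 5c 5c 5c.
Inner hash: even-index sum = 335 mod 256 = 79; odd-index sum = 353 mod 256 = 97 → 4f 61.
Outer hash (recomputed tag): even-index sum = 398 mod 256 = 142; odd-index sum = 263 mod 256 = 7 → 8e 07.
Recomputed tag = 8e07; claimed = 8e07 → match.

valid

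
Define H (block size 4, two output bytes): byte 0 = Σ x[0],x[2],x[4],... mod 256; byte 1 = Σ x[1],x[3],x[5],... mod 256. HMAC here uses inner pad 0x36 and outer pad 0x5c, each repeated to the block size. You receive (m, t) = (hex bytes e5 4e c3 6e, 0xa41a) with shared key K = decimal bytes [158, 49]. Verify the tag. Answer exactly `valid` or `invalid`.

invalid

Key decimal bytes [158, 49] = 9e 31 is 2 bytes ≤ B = 4; zero-pad to 4 bytes: K' = 9e 31 00 00.
K' ⊕ ipad = a8 07 36 36; K' ⊕ opad = c2 6d 5c 5c.
Inner hash: even-index sum = 646 mod 256 = 134; odd-index sum = 249 mod 256 = 249 → 86 f9.
Outer hash (recomputed tag): even-index sum = 420 mod 256 = 164; odd-index sum = 450 mod 256 = 194 → a4 c2.
Recomputed tag = a4c2; claimed = a41a → mismatch.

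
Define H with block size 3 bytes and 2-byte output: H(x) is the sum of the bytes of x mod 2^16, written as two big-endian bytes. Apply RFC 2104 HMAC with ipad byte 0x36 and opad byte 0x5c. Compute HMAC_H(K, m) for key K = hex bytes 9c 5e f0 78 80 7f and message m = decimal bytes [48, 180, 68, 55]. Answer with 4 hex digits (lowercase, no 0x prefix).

Key hex bytes 9c 5e f0 78 80 7f is 6 bytes > B = 3, so hash it first: H(key) = 03 61, then zero-pad to 3 bytes: K' = 03 61 00.
K' ⊕ ipad = 35 57 36.  K' ⊕ opad = 5f 3d 5c.
Inner input = (K'⊕ipad) ∥ m = 35 57 36 ∥ 30 b4 44 37.
Inner hash: sum = 53+87+54+48+180+68+55 = 545 → 02 21.
Outer input = (K'⊕opad) ∥ inner = 5f 3d 5c ∥ 02 21.
Outer hash (tag): sum = 95+61+92+2+33 = 283 → 01 1b.

011b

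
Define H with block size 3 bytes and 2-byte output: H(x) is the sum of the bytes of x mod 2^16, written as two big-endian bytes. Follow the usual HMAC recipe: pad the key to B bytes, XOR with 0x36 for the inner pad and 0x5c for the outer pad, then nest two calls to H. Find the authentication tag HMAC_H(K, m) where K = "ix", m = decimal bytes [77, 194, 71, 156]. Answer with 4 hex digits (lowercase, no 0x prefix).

018c

Key "ix" = 69 78 is 2 bytes ≤ B = 3; zero-pad to 3 bytes: K' = 69 78 00.
K' ⊕ ipad = 5f 4e 36.  K' ⊕ opad = 35 24 5c.
Inner input = (K'⊕ipad) ∥ m = 5f 4e 36 ∥ 4d c2 47 9c.
Inner hash: sum = 95+78+54+77+194+71+156 = 725 → 02 d5.
Outer input = (K'⊕opad) ∥ inner = 35 24 5c ∥ 02 d5.
Outer hash (tag): sum = 53+36+92+2+213 = 396 → 01 8c.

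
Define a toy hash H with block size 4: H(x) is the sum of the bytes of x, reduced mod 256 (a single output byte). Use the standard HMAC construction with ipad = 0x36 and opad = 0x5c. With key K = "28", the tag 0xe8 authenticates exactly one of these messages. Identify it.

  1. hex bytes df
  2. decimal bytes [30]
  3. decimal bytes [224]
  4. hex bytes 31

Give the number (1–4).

3

Key "28" = 32 38 is 2 bytes ≤ B = 4; zero-pad to 4 bytes: K' = 32 38 00 00.
K' ⊕ ipad = 04 0e 36 36; K' ⊕ opad = 6e 64 5c 5c.
m1: inner = H(04 0e 36 36 df) = 5d; tag = H(6e 64 5c 5c 5d) = e7
m2: inner = H(04 0e 36 36 1e) = 9c; tag = H(6e 64 5c 5c 9c) = 26
m3: inner = H(04 0e 36 36 e0) = 5e; tag = H(6e 64 5c 5c 5e) = e8 ← matches
m4: inner = H(04 0e 36 36 31) = af; tag = H(6e 64 5c 5c af) = 39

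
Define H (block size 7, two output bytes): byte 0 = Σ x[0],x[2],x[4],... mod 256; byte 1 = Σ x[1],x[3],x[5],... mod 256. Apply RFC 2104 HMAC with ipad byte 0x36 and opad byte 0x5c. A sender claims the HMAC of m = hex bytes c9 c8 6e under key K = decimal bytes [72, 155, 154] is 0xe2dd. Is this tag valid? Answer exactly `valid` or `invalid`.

valid

Key decimal bytes [72, 155, 154] = 48 9b 9a is 3 bytes ≤ B = 7; zero-pad to 7 bytes: K' = 48 9b 9a 00 00 00 00.
K' ⊕ ipad = 7e ad ac 36 36 36 36; K' ⊕ opad = 14 c7 c6 5c 5c 5c 5c.
Inner hash: even-index sum = 606 mod 256 = 94; odd-index sum = 592 mod 256 = 80 → 5e 50.
Outer hash (recomputed tag): even-index sum = 482 mod 256 = 226; odd-index sum = 477 mod 256 = 221 → e2 dd.
Recomputed tag = e2dd; claimed = e2dd → match.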